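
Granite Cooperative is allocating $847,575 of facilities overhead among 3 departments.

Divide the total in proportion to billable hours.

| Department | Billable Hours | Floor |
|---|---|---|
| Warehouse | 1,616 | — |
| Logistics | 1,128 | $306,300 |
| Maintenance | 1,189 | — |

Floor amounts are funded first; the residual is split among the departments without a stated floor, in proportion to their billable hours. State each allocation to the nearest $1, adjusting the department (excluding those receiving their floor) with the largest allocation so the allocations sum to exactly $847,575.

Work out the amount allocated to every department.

Guaranteed amounts: Logistics $306,300. Balance $541,275.
Balance split over remaining billable hours 2,805: Warehouse 311,836.15 → $311,836; Maintenance 229,438.85 → $229,439.

Warehouse: $311,836 | Logistics: $306,300 | Maintenance: $229,439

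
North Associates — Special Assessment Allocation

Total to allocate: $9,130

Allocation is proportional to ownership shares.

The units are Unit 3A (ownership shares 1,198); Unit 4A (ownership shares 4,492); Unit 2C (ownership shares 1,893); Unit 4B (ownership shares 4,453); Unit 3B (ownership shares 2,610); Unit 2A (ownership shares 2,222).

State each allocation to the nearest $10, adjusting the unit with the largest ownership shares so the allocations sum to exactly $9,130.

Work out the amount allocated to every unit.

Unit 3A: $650; Unit 4A: $2,440; Unit 2C: $1,020; Unit 4B: $2,410; Unit 3B: $1,410; Unit 2A: $1,200

Combined ownership shares = 1,198 + 4,492 + 1,893 + 4,453 + 2,610 + 2,222 = 16,868.
Proportional shares: Unit 3A 648.43; Unit 4A 2,431.35; Unit 2C 1,024.61; Unit 4B 2,410.24; Unit 3B 1,412.69; Unit 2A 1,202.68.
At nearest $10: Unit 3A $650; Unit 4A $2,430; Unit 2C $1,020; Unit 4B $2,410; Unit 3B $1,410; Unit 2A $1,200. Sum = $9,120.
Difference $9,130 − $9,120 = +$10 applied to largest ownership shares (Unit 4A): Unit 4A becomes $2,440.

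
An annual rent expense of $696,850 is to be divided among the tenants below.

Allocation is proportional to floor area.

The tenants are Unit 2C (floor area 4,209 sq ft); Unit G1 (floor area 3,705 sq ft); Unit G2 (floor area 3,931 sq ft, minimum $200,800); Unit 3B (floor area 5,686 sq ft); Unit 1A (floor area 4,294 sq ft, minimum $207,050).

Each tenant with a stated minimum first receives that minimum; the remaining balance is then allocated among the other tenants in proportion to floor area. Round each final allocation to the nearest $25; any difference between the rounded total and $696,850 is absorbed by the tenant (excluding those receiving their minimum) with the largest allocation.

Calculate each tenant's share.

Fund the minimums — Unit G2 $200,800; Unit 1A $207,050. Balance $289,000.
Balance split over remaining floor area 13,600: Unit 2C 89,441.25 → $89,450; Unit G1 78,731.25 → $78,725; Unit 3B 120,827.50 → $120,825.

Unit 2C: $89,450 | Unit G1: $78,725 | Unit G2: $200,800 | Unit 3B: $120,825 | Unit 1A: $207,050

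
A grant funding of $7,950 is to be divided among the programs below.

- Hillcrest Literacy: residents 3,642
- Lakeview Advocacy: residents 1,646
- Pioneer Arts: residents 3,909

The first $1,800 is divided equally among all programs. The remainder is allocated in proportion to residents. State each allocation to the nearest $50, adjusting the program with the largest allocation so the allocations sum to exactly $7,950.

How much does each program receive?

$1,800 shared equally gives $600 per program.
Remainder $6,150 by residents (total 9,197): Hillcrest Literacy 2,435.39 → $2,450; Lakeview Advocacy 1,100.67 → $1,100; Pioneer Arts 2,613.93 → $2,600.
Totals: Hillcrest Literacy $600 + $2,450 = $3,050; Lakeview Advocacy $600 + $1,100 = $1,700; Pioneer Arts $600 + $2,600 = $3,200.

Hillcrest Literacy: $3,050; Lakeview Advocacy: $1,700; Pioneer Arts: $3,200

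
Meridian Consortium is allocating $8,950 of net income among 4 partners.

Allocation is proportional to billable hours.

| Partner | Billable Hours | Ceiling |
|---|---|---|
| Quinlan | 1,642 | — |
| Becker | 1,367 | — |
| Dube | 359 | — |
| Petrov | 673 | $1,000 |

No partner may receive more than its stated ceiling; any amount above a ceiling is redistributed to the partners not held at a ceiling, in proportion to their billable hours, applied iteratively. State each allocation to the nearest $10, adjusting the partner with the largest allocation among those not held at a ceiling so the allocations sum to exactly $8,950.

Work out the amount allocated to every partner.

Quinlan: $3,870 · Becker: $3,230 · Dube: $850 · Petrov: $1,000

Total billable hours = 4,041.
Pro-rata shares before constraints: Quinlan 3,636.70; Becker 3,027.63; Dube 795.11; Petrov 1,490.56.
Capped: Petrov ($1,000); balance $7,950 reallocated over remaining billable hours 3,368.
Remaining shares: Quinlan 3,875.86 → $3,880; Becker 3,226.74 → $3,230; Dube 847.40 → $850.
Rounding difference −$10 applied to Quinlan → $3,870.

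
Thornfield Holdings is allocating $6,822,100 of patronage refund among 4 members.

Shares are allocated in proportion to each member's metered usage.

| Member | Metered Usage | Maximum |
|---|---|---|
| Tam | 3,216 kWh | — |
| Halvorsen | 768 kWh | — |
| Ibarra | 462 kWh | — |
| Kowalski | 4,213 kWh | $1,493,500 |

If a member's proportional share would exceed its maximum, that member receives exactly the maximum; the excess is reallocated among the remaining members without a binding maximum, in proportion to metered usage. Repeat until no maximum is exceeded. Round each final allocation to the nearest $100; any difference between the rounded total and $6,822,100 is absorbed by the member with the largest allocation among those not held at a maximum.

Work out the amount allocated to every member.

Tam: $3,854,400; Halvorsen: $920,500; Ibarra: $553,700; Kowalski: $1,493,500

Total metered usage = 8,659.
Proportional shares (ignoring caps): Tam 2,533,765.28; Halvorsen 605,078.28; Ibarra 363,992.40; Kowalski 3,319,264.04.
Held at cap: Kowalski ($1,493,500); remaining pool $5,328,600 reallocated over remaining metered usage 4,446.
Remaining shares: Tam 3,854,425.91 → $3,854,400; Halvorsen 920,459.92 → $920,500; Ibarra 553,714.17 → $553,700.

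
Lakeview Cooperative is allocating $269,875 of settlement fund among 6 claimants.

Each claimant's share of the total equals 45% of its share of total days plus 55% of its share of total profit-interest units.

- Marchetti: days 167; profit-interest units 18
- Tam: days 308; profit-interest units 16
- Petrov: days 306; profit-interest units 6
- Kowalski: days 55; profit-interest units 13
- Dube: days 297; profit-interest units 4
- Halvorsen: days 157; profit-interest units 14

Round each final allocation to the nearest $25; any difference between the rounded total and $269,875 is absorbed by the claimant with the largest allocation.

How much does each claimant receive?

Totals — days 1,290, profit-interest units 71.
Composite weights (45% days + 55% profit-interest units): Marchetti 0.1977; Tam 0.2314; Petrov 0.1532; Kowalski 0.1199; Dube 0.1346; Halvorsen 0.1632.
Unrounded shares: Marchetti 53,352.25; Tam 62,445.17; Petrov 41,351.07; Kowalski 32,355.39; Dube 36,322.63; Halvorsen 44,048.50.
At nearest $25: Marchetti $53,350; Tam $62,450; Petrov $41,350; Kowalski $32,350; Dube $36,325; Halvorsen $44,050. Sum = $269,875.
No rounding difference to absorb.

Marchetti: $53,350; Tam: $62,450; Petrov: $41,350; Kowalski: $32,350; Dube: $36,325; Halvorsen: $44,050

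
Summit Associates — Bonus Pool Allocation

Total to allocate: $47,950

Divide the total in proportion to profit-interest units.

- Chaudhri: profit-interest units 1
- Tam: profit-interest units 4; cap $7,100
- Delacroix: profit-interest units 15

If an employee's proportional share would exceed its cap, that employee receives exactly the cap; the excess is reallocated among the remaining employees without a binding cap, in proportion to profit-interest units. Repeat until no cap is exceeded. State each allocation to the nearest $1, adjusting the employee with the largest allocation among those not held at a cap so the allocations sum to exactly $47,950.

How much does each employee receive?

Chaudhri: $2,553; Tam: $7,100; Delacroix: $38,297

Total profit-interest units = 20.
Pro-rata shares before constraints: Chaudhri 2,397.50; Tam 9,590.00; Delacroix 35,962.50.
Held at cap: Tam ($7,100); residual $40,850 reallocated over remaining profit-interest units 16.
Remaining shares: Chaudhri 2,553.12 → $2,553; Delacroix 38,296.88 → $38,297.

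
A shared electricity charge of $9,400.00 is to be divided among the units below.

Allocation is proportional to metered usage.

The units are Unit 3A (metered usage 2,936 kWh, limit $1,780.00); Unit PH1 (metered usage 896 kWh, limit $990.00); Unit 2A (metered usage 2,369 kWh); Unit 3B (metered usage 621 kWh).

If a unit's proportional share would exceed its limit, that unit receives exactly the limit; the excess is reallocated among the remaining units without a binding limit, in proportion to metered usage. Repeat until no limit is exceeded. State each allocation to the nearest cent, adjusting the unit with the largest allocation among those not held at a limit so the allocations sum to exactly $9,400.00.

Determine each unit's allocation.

Metered usage total: 6,822.
Unconstrained shares: Unit 3A 4,045.4999; Unit PH1 1,234.5940; Unit 2A 3,264.2334; Unit 3B 855.6728.
Held at cap: Unit 3A ($1,780.00), Unit PH1 ($990.00); remaining pool $6,630.00 reallocated over remaining metered usage 2,990.
Remaining shares: Unit 2A 5,253.0000 → $5,253.00; Unit 3B 1,377.0000 → $1,377.00.

Unit 3A: $1,780.00 | Unit PH1: $990.00 | Unit 2A: $5,253.00 | Unit 3B: $1,377.00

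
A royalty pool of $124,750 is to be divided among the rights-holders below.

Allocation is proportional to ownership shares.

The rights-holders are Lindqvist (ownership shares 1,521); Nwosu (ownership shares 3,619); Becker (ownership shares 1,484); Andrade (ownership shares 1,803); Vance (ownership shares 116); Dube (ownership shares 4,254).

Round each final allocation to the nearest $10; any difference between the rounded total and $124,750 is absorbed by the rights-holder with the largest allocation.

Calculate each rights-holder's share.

Ownership shares total: 12,797.
Proportional shares: Lindqvist 1,521/12,797 × $124,750 = 14,827.28; Nwosu 3,619/12,797 × $124,750 = 35,279.38; Becker 1,484/12,797 × $124,750 = 14,466.59; Andrade 1,803/12,797 × $124,750 = 17,576.33; Vance 116/12,797 × $124,750 = 1,130.81; Dube 4,254/12,797 × $124,750 = 41,469.60.
Rounded to nearest $10: Lindqvist $14,830; Nwosu $35,280; Becker $14,470; Andrade $17,580; Vance $1,130; Dube $41,470. Sum = $124,760.
Difference $124,750 − $124,760 = −$10 applied to largest allocation (Dube): Dube becomes $41,460.

Lindqvist: $14,830 · Nwosu: $35,280 · Becker: $14,470 · Andrade: $17,580 · Vance: $1,130 · Dube: $41,460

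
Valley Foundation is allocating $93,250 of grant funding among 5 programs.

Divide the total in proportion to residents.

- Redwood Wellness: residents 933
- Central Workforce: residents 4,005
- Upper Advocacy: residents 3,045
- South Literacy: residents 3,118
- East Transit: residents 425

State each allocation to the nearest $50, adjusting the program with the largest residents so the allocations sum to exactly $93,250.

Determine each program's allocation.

Redwood Wellness: $7,550; Central Workforce: $32,350; Upper Advocacy: $24,650; South Literacy: $25,250; East Transit: $3,450

Total residents = 933 + 4,005 + 3,045 + 3,118 + 425 = 11,526.
Proportional shares: Redwood Wellness 7,548.35; Central Workforce 32,402.07; Upper Advocacy 24,635.28; South Literacy 25,225.88; East Transit 3,438.42.
At nearest $50: Redwood Wellness $7,550; Central Workforce $32,400; Upper Advocacy $24,650; South Literacy $25,250; East Transit $3,450. Sum = $93,300.
Difference $93,250 − $93,300 = −$50 applied to largest residents (Central Workforce): Central Workforce becomes $32,350.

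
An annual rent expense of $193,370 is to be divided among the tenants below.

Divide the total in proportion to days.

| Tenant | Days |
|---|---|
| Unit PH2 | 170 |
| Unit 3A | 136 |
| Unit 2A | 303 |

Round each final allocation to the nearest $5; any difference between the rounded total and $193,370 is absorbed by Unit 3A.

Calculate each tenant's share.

Combined days = 609.
Pro-rata amounts: Unit PH2 170/609 × $193,370 = 53,978.49; Unit 3A 136/609 × $193,370 = 43,182.79; Unit 2A 303/609 × $193,370 = 96,208.72.
At nearest $5: Unit PH2 $53,980; Unit 3A $43,185; Unit 2A $96,210. Sum = $193,375.
Difference $193,370 − $193,375 = −$5 applied to Unit 3A: Unit 3A becomes $43,180.

Unit PH2: $53,980; Unit 3A: $43,180; Unit 2A: $96,210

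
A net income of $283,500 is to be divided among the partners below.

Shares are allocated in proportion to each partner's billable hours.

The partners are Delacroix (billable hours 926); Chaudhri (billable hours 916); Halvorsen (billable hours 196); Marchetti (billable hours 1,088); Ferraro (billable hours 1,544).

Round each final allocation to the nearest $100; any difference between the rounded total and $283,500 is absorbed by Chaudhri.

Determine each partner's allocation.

Delacroix: $56,200 | Chaudhri: $55,700 | Halvorsen: $11,900 | Marchetti: $66,000 | Ferraro: $93,700

Total billable hours = 4,670.
Raw shares: Delacroix 926/4,670 × $283,500 = 56,214.35; Chaudhri 916/4,670 × $283,500 = 55,607.28; Halvorsen 196/4,670 × $283,500 = 11,898.50; Marchetti 1,088/4,670 × $283,500 = 66,048.82; Ferraro 1,544/4,670 × $283,500 = 93,731.05.
Rounded to nearest $100: Delacroix $56,200; Chaudhri $55,600; Halvorsen $11,900; Marchetti $66,000; Ferraro $93,700. Sum = $283,400.
Difference $283,500 − $283,400 = +$100 applied to Chaudhri: Chaudhri becomes $55,700.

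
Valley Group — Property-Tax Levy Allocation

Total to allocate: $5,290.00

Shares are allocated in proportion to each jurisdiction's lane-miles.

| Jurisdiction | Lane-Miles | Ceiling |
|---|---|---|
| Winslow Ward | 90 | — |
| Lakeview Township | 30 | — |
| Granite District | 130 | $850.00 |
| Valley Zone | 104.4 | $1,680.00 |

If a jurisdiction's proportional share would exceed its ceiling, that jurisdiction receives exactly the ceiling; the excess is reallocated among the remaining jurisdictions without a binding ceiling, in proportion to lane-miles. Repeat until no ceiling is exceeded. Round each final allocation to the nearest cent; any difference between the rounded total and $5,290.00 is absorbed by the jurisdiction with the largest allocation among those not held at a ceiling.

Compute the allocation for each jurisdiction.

Winslow Ward: $2,070.00 · Lakeview Township: $690.00 · Granite District: $850.00 · Valley Zone: $1,680.00

Combined lane-miles = 354.4.
Unconstrained shares: Winslow Ward 1,343.3973; Lakeview Township 447.7991; Granite District 1,940.4628; Valley Zone 1,558.3409.
Capped: Granite District ($850.00); remaining pool $4,440.00 reallocated over remaining lane-miles 224.4.
Capped: Valley Zone ($1,680.00); remaining pool $2,760.00 reallocated over remaining lane-miles 120.
Remaining shares: Winslow Ward 2,070.0000 → $2,070.00; Lakeview Township 690.0000 → $690.00.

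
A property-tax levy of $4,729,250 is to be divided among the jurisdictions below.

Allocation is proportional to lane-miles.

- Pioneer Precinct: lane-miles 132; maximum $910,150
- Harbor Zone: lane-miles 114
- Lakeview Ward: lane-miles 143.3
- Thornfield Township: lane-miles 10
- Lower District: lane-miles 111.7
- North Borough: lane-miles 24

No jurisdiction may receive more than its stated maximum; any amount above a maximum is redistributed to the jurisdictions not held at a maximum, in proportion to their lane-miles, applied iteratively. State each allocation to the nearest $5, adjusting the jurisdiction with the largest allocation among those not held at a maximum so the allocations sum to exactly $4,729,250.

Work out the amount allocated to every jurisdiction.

Lane-miles total: 535.
Proportional shares (ignoring caps): Pioneer Precinct 1,166,842.99; Harbor Zone 1,007,728.04; Lakeview Ward 1,266,731.82; Thornfield Township 88,397.20; Lower District 987,396.68; North Borough 212,153.27.
Capped: Pioneer Precinct ($910,150); residual $3,819,100 reallocated over remaining lane-miles 403.
Remaining shares: Harbor Zone 1,080,340.94 → $1,080,340; Lakeview Ward 1,358,007.52 → $1,358,010; Thornfield Township 94,766.75 → $94,765; Lower District 1,058,544.59 → $1,058,545; North Borough 227,440.20 → $227,440.

Pioneer Precinct: $910,150 · Harbor Zone: $1,080,340 · Lakeview Ward: $1,358,010 · Thornfield Township: $94,765 · Lower District: $1,058,545 · North Borough: $227,440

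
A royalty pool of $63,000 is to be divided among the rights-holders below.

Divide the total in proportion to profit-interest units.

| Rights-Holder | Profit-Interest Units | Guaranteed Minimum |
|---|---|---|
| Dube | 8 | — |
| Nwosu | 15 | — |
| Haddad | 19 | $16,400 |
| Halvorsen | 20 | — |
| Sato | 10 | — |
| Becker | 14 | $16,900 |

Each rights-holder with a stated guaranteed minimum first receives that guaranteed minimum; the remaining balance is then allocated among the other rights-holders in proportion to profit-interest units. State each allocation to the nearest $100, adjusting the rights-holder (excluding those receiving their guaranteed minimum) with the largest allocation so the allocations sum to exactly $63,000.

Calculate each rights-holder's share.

Dube: $4,500; Nwosu: $8,400; Haddad: $16,400; Halvorsen: $11,200; Sato: $5,600; Becker: $16,900

Fund the minimums — Haddad $16,400; Becker $16,900. Residual $29,700.
Residual split over remaining profit-interest units 53: Dube 4,483.02 → $4,500; Nwosu 8,405.66 → $8,400; Halvorsen 11,207.55 → $11,200; Sato 5,603.77 → $5,600.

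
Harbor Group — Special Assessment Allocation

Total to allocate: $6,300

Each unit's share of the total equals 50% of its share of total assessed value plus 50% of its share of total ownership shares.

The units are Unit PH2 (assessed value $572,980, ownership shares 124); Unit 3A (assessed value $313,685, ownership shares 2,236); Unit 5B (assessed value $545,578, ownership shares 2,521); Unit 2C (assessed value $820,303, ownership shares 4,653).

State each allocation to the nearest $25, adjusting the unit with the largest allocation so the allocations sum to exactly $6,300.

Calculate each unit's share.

Unit PH2: $850 | Unit 3A: $1,175 | Unit 5B: $1,600 | Unit 2C: $2,675

Totals — assessed value 2,252,546, ownership shares 9,534.
Blended shares (50% assessed value + 50% ownership shares): Unit PH2 0.1337; Unit 3A 0.1869; Unit 5B 0.2533; Unit 2C 0.4261.
Unrounded shares: Unit PH2 842.23; Unit 3A 1,177.43; Unit 5B 1,595.88; Unit 2C 2,684.46.
At nearest $25: Unit PH2 $850; Unit 3A $1,175; Unit 5B $1,600; Unit 2C $2,675. Sum = $6,300.
No rounding difference to absorb.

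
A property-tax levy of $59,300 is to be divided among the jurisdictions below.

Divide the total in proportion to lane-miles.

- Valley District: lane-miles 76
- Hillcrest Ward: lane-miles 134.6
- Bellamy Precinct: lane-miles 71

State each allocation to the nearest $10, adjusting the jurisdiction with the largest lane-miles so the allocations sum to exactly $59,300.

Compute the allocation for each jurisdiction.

Combined lane-miles = 281.6.
Raw shares: Valley District 76/281.6 × $59,300 = 16,004.26; Hillcrest Ward 134.6/281.6 × $59,300 = 28,344.39; Bellamy Precinct 71/281.6 × $59,300 = 14,951.35.
Rounded to nearest $10: Valley District $16,000; Hillcrest Ward $28,340; Bellamy Precinct $14,950. Sum = $59,290.
Difference $59,300 − $59,290 = +$10 applied to largest lane-miles (Hillcrest Ward): Hillcrest Ward becomes $28,350.

Valley District: $16,000; Hillcrest Ward: $28,350; Bellamy Precinct: $14,950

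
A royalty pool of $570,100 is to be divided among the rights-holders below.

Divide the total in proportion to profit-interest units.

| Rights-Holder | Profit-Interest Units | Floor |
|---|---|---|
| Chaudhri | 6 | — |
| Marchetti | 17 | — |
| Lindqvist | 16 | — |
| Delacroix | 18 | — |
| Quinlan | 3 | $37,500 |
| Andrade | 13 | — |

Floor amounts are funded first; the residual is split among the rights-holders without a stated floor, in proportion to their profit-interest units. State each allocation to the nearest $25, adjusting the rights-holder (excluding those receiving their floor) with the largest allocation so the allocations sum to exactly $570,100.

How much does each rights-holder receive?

Chaudhri: $45,650 · Marchetti: $129,350 · Lindqvist: $121,725 · Delacroix: $136,975 · Quinlan: $37,500 · Andrade: $98,900

Minimums first: Quinlan $37,500. Remaining pool $532,600.
Remaining pool split over remaining profit-interest units 70: Chaudhri 45,651.43 → $45,650; Marchetti 129,345.71 → $129,350; Lindqvist 121,737.14 → $121,725; Delacroix 136,954.29 → $136,950; Andrade 98,911.43 → $98,900.
Rounding difference +$25 applied to Delacroix → $136,975.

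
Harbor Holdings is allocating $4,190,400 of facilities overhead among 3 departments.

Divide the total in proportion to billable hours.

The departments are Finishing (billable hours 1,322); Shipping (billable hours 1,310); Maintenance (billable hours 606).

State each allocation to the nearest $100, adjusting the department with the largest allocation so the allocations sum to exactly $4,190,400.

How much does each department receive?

Finishing: $1,710,900; Shipping: $1,695,300; Maintenance: $784,200

Billable hours total: 3,238.
Pro-rata amounts: Finishing 1,322/3,238 × $4,190,400 = 1,710,842.74; Shipping 1,310/3,238 × $4,190,400 = 1,695,313.16; Maintenance 606/3,238 × $4,190,400 = 784,244.10.
At nearest $100: Finishing $1,710,800; Shipping $1,695,300; Maintenance $784,200. Sum = $4,190,300.
Difference $4,190,400 − $4,190,300 = +$100 applied to largest allocation (Finishing): Finishing becomes $1,710,900.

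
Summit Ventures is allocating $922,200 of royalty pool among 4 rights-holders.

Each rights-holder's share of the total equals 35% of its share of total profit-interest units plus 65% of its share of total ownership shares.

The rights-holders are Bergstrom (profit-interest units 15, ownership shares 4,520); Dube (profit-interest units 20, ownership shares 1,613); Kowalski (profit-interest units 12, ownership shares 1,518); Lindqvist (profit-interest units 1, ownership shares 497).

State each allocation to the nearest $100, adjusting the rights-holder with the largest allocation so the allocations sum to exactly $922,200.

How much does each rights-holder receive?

Bergstrom: $433,300; Dube: $253,200; Kowalski: $192,400; Lindqvist: $43,300

Totals — profit-interest units 48, ownership shares 8,148.
Combined weights (35% profit-interest units + 65% ownership shares): Bergstrom 0.4700; Dube 0.2745; Kowalski 0.2086; Lindqvist 0.0469.
Pro-rata amounts: Bergstrom 433,391.84; Dube 253,152.28; Kowalski 192,368.34; Lindqvist 43,287.55.
At nearest $100: Bergstrom $433,400; Dube $253,200; Kowalski $192,400; Lindqvist $43,300. Sum = $922,300.
Difference $922,200 − $922,300 = −$100 applied to largest allocation (Bergstrom): Bergstrom becomes $433,300.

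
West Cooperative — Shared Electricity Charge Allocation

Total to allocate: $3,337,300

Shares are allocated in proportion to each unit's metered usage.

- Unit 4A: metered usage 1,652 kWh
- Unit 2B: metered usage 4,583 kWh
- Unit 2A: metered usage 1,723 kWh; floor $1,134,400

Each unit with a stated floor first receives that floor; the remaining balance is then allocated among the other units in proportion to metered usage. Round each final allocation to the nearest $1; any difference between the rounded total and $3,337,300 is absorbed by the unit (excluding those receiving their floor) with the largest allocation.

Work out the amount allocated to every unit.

Unit 4A: $583,671 · Unit 2B: $1,619,229 · Unit 2A: $1,134,400

Guaranteed amounts: Unit 2A $1,134,400. Balance $2,202,900.
Balance split over remaining metered usage 6,235: Unit 4A 583,671.34 → $583,671; Unit 2B 1,619,228.66 → $1,619,229.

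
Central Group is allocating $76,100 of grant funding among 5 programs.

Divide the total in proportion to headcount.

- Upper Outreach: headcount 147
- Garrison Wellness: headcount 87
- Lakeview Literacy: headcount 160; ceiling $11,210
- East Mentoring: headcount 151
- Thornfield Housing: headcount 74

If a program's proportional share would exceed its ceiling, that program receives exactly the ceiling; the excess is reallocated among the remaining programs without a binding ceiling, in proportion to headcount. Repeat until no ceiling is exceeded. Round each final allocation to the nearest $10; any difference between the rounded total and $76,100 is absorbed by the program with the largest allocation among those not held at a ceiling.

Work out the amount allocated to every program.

Upper Outreach: $20,780 | Garrison Wellness: $12,300 | Lakeview Literacy: $11,210 | East Mentoring: $21,350 | Thornfield Housing: $10,460

Headcount total: 619.
Unconstrained shares: Upper Outreach 18,072.21; Garrison Wellness 10,695.80; Lakeview Literacy 19,670.44; East Mentoring 18,563.97; Thornfield Housing 9,097.58.
Cap binds for Lakeview Literacy ($11,210); residual $64,890 reallocated over remaining headcount 459.
Redistributed shares: Upper Outreach 20,781.76 → $20,780; Garrison Wellness 12,299.41 → $12,300; East Mentoring 21,347.25 → $21,350; Thornfield Housing 10,461.57 → $10,460.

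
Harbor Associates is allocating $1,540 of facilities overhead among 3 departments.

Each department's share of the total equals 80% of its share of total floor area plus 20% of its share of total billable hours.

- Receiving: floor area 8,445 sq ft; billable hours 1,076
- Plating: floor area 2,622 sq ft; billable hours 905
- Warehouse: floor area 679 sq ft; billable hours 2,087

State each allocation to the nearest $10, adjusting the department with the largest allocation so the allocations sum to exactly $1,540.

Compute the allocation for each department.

Totals — floor area 11,746, billable hours 4,068.
Composite weights (80% floor area + 20% billable hours): Receiving 0.6281; Plating 0.2231; Warehouse 0.1489.
Proportional shares: Receiving 967.24; Plating 343.53; Warehouse 229.23.
At nearest $10: Receiving $970; Plating $340; Warehouse $230. Sum = $1,540.
Sum already equals the total — no adjustment.

Receiving: $970; Plating: $340; Warehouse: $230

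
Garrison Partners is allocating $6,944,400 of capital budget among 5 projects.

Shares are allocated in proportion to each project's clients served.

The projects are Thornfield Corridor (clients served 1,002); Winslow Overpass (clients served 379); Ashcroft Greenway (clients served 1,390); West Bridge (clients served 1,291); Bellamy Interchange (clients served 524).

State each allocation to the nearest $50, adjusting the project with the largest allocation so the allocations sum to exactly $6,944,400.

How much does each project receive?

Clients served total: 4,586.
Pro-rata amounts: Thornfield Corridor 1,002/4,586 × $6,944,400 = 1,517,289.32; Winslow Overpass 379/4,586 × $6,944,400 = 573,904.84; Ashcroft Greenway 1,390/4,586 × $6,944,400 = 2,104,822.50; West Bridge 1,291/4,586 × $6,944,400 = 1,954,910.68; Bellamy Interchange 524/4,586 × $6,944,400 = 793,472.66.
After rounding ($50): Thornfield Corridor $1,517,300; Winslow Overpass $573,900; Ashcroft Greenway $2,104,800; West Bridge $1,954,900; Bellamy Interchange $793,450. Sum = $6,944,350.
Difference $6,944,400 − $6,944,350 = +$50 applied to largest allocation (Ashcroft Greenway): Ashcroft Greenway becomes $2,104,850.

Thornfield Corridor: $1,517,300; Winslow Overpass: $573,900; Ashcroft Greenway: $2,104,850; West Bridge: $1,954,900; Bellamy Interchange: $793,450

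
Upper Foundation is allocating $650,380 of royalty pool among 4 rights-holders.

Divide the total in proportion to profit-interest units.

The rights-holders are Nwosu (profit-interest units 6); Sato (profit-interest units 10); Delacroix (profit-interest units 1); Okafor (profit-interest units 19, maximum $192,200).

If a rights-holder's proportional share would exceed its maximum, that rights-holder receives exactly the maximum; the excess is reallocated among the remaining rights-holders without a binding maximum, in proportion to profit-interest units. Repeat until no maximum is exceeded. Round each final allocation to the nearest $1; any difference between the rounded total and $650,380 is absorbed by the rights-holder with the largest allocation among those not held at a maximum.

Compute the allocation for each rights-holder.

Nwosu: $161,711 | Sato: $269,517 | Delacroix: $26,952 | Okafor: $192,200

Total profit-interest units = 36.
Proportional shares (ignoring caps): Nwosu 108,396.67; Sato 180,661.11; Delacroix 18,066.11; Okafor 343,256.11.
Held at cap: Okafor ($192,200); residual $458,180 reallocated over remaining profit-interest units 17.
Redistributed shares: Nwosu 161,710.59 → $161,711; Sato 269,517.65 → $269,518; Delacroix 26,951.76 → $26,952.
Rounding difference −$1 applied to Sato → $269,517.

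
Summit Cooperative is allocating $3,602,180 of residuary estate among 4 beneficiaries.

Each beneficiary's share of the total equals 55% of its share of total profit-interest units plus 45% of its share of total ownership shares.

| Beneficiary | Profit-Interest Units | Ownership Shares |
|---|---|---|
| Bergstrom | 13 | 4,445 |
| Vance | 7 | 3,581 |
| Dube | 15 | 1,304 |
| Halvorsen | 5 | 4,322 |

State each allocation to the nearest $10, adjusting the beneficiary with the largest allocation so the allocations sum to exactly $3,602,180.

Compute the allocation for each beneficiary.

Bergstrom: $1,171,670 | Vance: $771,900 | Dube: $897,780 | Halvorsen: $760,830

Totals — profit-interest units 40, ownership shares 13,652.
Composite weights (55% profit-interest units + 45% ownership shares): Bergstrom 0.3253; Vance 0.2143; Dube 0.2492; Halvorsen 0.2112.
Unrounded shares: Bergstrom 1,171,670.26; Vance 771,902.69; Dube 897,781.09; Halvorsen 760,825.96.
Rounded to nearest $10: Bergstrom $1,171,670; Vance $771,900; Dube $897,780; Halvorsen $760,830. Sum = $3,602,180.
No rounding difference to absorb.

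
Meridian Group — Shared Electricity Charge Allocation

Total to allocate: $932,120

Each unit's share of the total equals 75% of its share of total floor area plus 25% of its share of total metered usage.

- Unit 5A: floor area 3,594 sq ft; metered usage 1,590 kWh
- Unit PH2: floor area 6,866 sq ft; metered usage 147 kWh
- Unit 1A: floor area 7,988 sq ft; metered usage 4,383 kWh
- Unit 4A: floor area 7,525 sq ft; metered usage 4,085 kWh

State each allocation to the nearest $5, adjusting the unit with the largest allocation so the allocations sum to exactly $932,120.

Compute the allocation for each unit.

Floor area total 25,973; metered usage total 10,205.
Combined weights (75% floor area + 25% metered usage): Unit 5A 0.1427; Unit PH2 0.2019; Unit 1A 0.3380; Unit 4A 0.3174.
Pro-rata amounts: Unit 5A 133,043.67; Unit PH2 188,162.18; Unit 1A 315,090.53; Unit 4A 295,823.62.
At nearest $5: Unit 5A $133,045; Unit PH2 $188,160; Unit 1A $315,090; Unit 4A $295,825. Sum = $932,120.
No rounding difference to absorb.

Unit 5A: $133,045; Unit PH2: $188,160; Unit 1A: $315,090; Unit 4A: $295,825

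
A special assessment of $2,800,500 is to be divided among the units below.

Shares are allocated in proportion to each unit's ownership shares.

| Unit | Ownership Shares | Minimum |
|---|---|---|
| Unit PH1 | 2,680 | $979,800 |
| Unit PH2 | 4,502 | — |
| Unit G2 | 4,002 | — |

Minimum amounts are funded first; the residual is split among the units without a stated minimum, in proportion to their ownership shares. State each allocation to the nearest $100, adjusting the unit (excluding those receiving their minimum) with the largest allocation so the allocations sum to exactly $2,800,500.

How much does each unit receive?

Unit PH1: $979,800 | Unit PH2: $963,900 | Unit G2: $856,800

Guaranteed amounts: Unit PH1 $979,800. Residual $1,820,700.
Residual split over remaining ownership shares 8,504: Unit PH2 963,874.81 → $963,900; Unit G2 856,825.19 → $856,800.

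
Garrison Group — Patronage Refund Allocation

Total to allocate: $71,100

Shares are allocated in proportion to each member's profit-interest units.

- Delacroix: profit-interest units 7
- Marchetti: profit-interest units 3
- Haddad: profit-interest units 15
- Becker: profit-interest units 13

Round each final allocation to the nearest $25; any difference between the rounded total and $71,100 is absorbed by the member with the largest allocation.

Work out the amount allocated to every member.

Profit-interest units total: 38.
Raw shares: Delacroix 7/38 × $71,100 = 13,097.37; Marchetti 3/38 × $71,100 = 5,613.16; Haddad 15/38 × $71,100 = 28,065.79; Becker 13/38 × $71,100 = 24,323.68.
At nearest $25: Delacroix $13,100; Marchetti $5,625; Haddad $28,075; Becker $24,325. Sum = $71,125.
Difference $71,100 − $71,125 = −$25 applied to largest allocation (Haddad): Haddad becomes $28,050.

Delacroix: $13,100; Marchetti: $5,625; Haddad: $28,050; Becker: $24,325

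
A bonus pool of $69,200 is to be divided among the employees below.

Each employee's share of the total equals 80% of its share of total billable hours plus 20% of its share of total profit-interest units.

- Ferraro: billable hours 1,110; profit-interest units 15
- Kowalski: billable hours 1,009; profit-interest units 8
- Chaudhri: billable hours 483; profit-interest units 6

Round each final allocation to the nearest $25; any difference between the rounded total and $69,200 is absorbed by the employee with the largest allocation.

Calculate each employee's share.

Ferraro: $30,775; Kowalski: $25,275; Chaudhri: $13,150

Totals — billable hours 2,602, profit-interest units 29.
Combined weights (80% billable hours + 20% profit-interest units): Ferraro 0.4447; Kowalski 0.3654; Chaudhri 0.1899.
Unrounded shares: Ferraro 30,774.92; Kowalski 25,285.36; Chaudhri 13,139.73.
After rounding ($25): Ferraro $30,775; Kowalski $25,275; Chaudhri $13,150. Sum = $69,200.
No rounding difference to absorb.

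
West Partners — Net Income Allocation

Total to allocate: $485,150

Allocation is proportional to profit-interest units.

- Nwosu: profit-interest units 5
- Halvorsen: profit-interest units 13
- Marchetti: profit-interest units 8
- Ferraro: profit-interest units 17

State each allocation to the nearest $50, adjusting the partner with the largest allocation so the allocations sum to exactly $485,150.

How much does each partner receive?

Profit-interest units total: 43.
Raw shares: Nwosu 5/43 × $485,150 = 56,412.79; Halvorsen 13/43 × $485,150 = 146,673.26; Marchetti 8/43 × $485,150 = 90,260.47; Ferraro 17/43 × $485,150 = 191,803.49.
At nearest $50: Nwosu $56,400; Halvorsen $146,650; Marchetti $90,250; Ferraro $191,800. Sum = $485,100.
Difference $485,150 − $485,100 = +$50 applied to largest allocation (Ferraro): Ferraro becomes $191,850.

Nwosu: $56,400; Halvorsen: $146,650; Marchetti: $90,250; Ferraro: $191,850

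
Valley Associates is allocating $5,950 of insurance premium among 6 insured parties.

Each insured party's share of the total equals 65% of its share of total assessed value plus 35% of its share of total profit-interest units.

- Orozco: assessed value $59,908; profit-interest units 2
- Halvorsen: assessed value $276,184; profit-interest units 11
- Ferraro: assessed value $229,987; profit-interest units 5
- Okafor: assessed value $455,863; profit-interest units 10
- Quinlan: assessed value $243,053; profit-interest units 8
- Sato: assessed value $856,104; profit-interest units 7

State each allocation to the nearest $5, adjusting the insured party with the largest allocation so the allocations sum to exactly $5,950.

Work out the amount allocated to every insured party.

Assessed value total 2,121,099; profit-interest units total 43.
Combined weights (65% assessed value + 35% profit-interest units): Orozco 0.0346; Halvorsen 0.1742; Ferraro 0.1112; Okafor 0.2211; Quinlan 0.1396; Sato 0.3193.
Proportional shares: Orozco 206.09; Halvorsen 1,036.31; Ferraro 661.50; Okafor 1,315.50; Quinlan 830.61; Sato 1,899.99.
At nearest $5: Orozco $205; Halvorsen $1,035; Ferraro $660; Okafor $1,315; Quinlan $830; Sato $1,900. Sum = $5,945.
Difference $5,950 − $5,945 = +$5 applied to largest allocation (Sato): Sato becomes $1,905.

Orozco: $205 · Halvorsen: $1,035 · Ferraro: $660 · Okafor: $1,315 · Quinlan: $830 · Sato: $1,905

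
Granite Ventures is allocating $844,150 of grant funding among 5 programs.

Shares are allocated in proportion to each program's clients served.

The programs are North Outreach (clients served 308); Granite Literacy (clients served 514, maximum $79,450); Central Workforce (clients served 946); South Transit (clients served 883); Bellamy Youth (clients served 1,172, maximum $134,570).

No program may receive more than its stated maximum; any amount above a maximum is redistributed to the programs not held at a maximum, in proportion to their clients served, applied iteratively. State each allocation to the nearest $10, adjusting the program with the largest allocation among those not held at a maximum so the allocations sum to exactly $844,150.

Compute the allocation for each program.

Clients served total: 3,823.
Pro-rata shares before constraints: North Outreach 68,008.95; Granite Literacy 113,495.45; Central Workforce 208,884.62; South Transit 194,973.70; Bellamy Youth 258,787.29.
Cap binds for Granite Literacy ($79,450), Bellamy Youth ($134,570); balance $630,130 reallocated over remaining clients served 2,137.
Redistributed shares: North Outreach 90,818.92 → $90,820; Central Workforce 278,943.84 → $278,940; South Transit 260,367.24 → $260,370.

North Outreach: $90,820; Granite Literacy: $79,450; Central Workforce: $278,940; South Transit: $260,370; Bellamy Youth: $134,570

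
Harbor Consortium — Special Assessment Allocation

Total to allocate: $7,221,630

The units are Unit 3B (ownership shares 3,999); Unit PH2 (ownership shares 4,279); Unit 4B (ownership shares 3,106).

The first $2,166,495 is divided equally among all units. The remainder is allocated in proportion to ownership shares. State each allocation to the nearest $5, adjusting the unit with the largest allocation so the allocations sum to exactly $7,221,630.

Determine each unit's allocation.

Unit 3B: $2,497,945 · Unit PH2: $2,622,280 · Unit 4B: $2,101,405

First tranche $2,166,495 split equally: $722,165 each.
Remainder $5,055,135 by ownership shares (total 11,384): Unit 3B 1,775,780.47 → $1,775,780; Unit PH2 1,900,116.19 → $1,900,115; Unit 4B 1,379,238.34 → $1,379,240.
Totals: Unit 3B $722,165 + $1,775,780 = $2,497,945; Unit PH2 $722,165 + $1,900,115 = $2,622,280; Unit 4B $722,165 + $1,379,240 = $2,101,405.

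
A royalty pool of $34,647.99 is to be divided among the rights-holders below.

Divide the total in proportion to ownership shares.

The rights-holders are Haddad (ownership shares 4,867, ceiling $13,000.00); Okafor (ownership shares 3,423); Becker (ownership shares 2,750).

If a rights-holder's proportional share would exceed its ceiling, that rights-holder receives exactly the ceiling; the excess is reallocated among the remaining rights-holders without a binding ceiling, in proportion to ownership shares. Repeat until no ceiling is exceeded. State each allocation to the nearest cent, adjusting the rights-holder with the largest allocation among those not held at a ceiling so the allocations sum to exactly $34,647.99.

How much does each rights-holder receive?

Ownership shares total: 11,040.
Unconstrained shares: Haddad 15,274.6166; Okafor 10,742.7599; Becker 8,630.6135.
Capped: Haddad ($13,000.00); remaining pool $21,647.99 reallocated over remaining ownership shares 6,173.
Shares after redistribution: Okafor 12,004.0612 → $12,004.06; Becker 9,643.9288 → $9,643.93.

Haddad: $13,000.00; Okafor: $12,004.06; Becker: $9,643.93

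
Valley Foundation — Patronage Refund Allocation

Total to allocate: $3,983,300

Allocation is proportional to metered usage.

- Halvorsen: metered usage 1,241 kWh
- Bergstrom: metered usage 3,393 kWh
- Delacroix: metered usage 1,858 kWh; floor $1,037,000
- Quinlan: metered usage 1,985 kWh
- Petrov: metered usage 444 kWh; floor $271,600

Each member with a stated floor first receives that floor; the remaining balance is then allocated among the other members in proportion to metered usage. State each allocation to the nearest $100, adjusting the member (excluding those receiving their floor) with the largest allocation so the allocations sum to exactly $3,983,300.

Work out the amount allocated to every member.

Fund the minimums — Delacroix $1,037,000; Petrov $271,600. Balance $2,674,700.
Balance split over remaining metered usage 6,619: Halvorsen 501,480.99 → $501,500; Bergstrom 1,371,091.87 → $1,371,100; Quinlan 802,127.13 → $802,100.

Halvorsen: $501,500; Bergstrom: $1,371,100; Delacroix: $1,037,000; Quinlan: $802,100; Petrov: $271,600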